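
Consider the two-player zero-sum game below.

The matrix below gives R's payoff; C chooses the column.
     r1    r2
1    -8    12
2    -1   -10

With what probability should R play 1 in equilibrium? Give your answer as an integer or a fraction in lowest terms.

9/29

Row minima are -8 and -10, so R's maximin is -8; column maxima are -1 and 12, so C's minimax is -1. These differ, so the equilibrium is in mixed strategies.
Let R play 1 with probability p. C is indifferent when −8p − (1−p) = 12p − 10(1−p), giving p = 9/29.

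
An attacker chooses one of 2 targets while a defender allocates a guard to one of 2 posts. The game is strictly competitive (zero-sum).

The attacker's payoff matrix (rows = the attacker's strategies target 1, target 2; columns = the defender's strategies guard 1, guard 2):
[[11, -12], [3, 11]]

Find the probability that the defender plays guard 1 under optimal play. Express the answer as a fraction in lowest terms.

Row minima are -12 and 3, so the attacker's maximin is 3; column maxima are 11 and 11, so the defender's minimax is 11. These differ, so the equilibrium is in mixed strategies.
Let the defender play guard 1 with probability q. The attacker is indifferent when 11q − 12(1−q) = 3q + 11(1−q), giving q = 23/31.

23/31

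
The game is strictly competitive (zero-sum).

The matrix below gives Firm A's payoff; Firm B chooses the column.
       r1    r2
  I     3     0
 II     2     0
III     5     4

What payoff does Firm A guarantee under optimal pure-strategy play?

Row minima: 0, 0, 4 → Firm A's maximin is 4.
Column maxima: 5, 4 → Firm B's minimax is 4.
They coincide at (III, r2), so the value is 4.

4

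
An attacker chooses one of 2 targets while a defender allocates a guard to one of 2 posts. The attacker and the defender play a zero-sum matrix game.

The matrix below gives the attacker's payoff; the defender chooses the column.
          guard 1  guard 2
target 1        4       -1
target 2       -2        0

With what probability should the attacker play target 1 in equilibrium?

Row minima are -1 and -2, so the attacker's maximin is -1; column maxima are 4 and 0, so the defender's minimax is 0. These differ, so the equilibrium is in mixed strategies.
Let the attacker play target 1 with probability p. The defender is indifferent when 4p − 2(1−p) = −p, giving p = 2/7.

2/7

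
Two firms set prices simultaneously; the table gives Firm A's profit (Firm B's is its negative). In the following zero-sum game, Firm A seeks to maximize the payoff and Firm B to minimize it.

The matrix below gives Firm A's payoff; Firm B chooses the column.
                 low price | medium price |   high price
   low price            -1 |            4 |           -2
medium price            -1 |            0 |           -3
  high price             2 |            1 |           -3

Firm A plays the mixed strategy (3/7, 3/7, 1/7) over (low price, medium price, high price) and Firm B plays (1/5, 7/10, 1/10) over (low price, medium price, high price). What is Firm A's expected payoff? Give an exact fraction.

13/14

Against (1/5, 7/10, 1/10), each row's expected payoff is low price: 12/5; medium price: -1/2; high price: 4/5.
Taking the (3/7, 3/7, 1/7)-weighted average: (3/7)·(12/5) + (3/7)·(-1/2) + (1/7)·(4/5) = 13/14.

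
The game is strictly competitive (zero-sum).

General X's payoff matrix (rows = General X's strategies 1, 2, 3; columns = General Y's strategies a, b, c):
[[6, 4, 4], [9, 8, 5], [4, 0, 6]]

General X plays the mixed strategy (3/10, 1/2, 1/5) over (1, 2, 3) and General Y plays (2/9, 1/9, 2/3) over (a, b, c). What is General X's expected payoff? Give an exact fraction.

Against (2/9, 1/9, 2/3), each row's expected payoff is 1: 40/9; 2: 56/9; 3: 44/9.
Taking the (3/10, 1/2, 1/5)-weighted average: (3/10)·(40/9) + (1/2)·(56/9) + (1/5)·(44/9) = 244/45.

244/45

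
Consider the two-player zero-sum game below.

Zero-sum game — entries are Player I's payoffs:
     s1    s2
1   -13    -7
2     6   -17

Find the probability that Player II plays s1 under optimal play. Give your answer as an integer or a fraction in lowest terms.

Row minima are -13 and -17, so Player I's maximin is -13; column maxima are 6 and -7, so Player II's minimax is -7. These differ, so the equilibrium is in mixed strategies.
Let Player II play s1 with probability q. Player I is indifferent when −13q − 7(1−q) = 6q − 17(1−q), giving q = 10/29.

10/29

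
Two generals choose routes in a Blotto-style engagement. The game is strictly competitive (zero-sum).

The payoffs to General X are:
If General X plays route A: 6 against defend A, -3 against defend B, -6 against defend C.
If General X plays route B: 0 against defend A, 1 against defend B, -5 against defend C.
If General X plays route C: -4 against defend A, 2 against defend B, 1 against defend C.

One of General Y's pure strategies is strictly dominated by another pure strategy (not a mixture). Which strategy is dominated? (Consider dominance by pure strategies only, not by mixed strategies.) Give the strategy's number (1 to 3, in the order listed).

General Y prefers columns that give General X less. Compare defend B with defend C: -6 < -3, -5 < 1, 1 < 2.
So defend C strictly dominates defend B for General Y; defend B is strictly dominated.

2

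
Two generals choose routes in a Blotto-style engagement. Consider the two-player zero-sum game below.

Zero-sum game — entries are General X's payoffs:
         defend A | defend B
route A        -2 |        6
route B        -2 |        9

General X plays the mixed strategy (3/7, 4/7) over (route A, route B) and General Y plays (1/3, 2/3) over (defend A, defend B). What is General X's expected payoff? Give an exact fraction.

94/21

Against (1/3, 2/3), each row's expected payoff is route A: 10/3; route B: 16/3.
Taking the (3/7, 4/7)-weighted average: (3/7)·(10/3) + (4/7)·(16/3) = 94/21.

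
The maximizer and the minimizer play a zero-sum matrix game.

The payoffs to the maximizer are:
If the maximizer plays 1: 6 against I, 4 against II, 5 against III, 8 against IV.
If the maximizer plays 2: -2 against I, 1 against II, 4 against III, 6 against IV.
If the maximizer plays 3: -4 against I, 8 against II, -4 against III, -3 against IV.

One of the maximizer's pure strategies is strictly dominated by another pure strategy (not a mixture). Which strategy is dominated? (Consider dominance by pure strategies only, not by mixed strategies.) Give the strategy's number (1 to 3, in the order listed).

Compare 2 with 1: 6 > -2, 4 > 1, 5 > 4, 8 > 6.
So 1 strictly dominates 2 for the maximizer; 2 is strictly dominated.

2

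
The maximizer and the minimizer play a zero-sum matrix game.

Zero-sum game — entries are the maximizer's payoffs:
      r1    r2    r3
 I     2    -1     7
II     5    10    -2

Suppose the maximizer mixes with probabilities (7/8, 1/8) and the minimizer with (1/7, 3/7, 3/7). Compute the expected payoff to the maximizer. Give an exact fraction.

Against (1/7, 3/7, 3/7), each row's expected payoff is I: 20/7; II: 29/7.
Taking the (7/8, 1/8)-weighted average: (7/8)·(20/7) + (1/8)·(29/7) = 169/56.

169/56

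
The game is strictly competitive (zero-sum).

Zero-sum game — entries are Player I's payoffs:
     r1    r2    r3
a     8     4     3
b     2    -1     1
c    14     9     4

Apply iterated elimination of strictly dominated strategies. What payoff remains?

4

Column r1 is strictly dominated by r2 for Player II (4<8, -1<2, 9<14); eliminate r1.
Row a is strictly dominated by row c (9>4, 4>3); eliminate a.
Row b is strictly dominated by row c (9>-1, 4>1); eliminate b.
Column r2 is strictly dominated by r3 for Player II (4<9); eliminate r2.
Only (c, r3) remains, with payoff 4.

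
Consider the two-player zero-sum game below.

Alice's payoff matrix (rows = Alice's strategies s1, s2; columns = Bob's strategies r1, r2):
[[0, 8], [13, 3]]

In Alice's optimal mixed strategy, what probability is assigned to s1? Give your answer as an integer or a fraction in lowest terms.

5/9

Row minima are 0 and 3, so Alice's maximin is 3; column maxima are 13 and 8, so Bob's minimax is 8. These differ, so the equilibrium is in mixed strategies.
Let Alice play s1 with probability p. Bob is indifferent when 13(1−p) = 8p + 3(1−p), giving p = 5/9.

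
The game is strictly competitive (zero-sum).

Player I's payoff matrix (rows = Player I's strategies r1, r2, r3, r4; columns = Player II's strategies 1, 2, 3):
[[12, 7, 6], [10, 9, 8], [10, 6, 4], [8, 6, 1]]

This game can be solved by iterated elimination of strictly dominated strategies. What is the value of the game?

Row r4 is strictly dominated by row r1 (12>8, 7>6, 6>1); eliminate r4.
Row r3 is strictly dominated by row r1 (12>10, 7>6, 6>4); eliminate r3.
Column 2 is strictly dominated by 3 for Player II (6<7, 8<9); eliminate 2.
Column 1 is strictly dominated by 3 for Player II (6<12, 8<10); eliminate 1.
Row r1 is strictly dominated by row r2 (8>6); eliminate r1.
Only (r2, 3) remains, with payoff 8.

8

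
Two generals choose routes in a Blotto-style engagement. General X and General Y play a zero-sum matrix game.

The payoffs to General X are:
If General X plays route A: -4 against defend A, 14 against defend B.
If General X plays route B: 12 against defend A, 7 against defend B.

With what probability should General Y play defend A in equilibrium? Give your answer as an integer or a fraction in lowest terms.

7/23

Row minima are -4 and 7, so General X's maximin is 7; column maxima are 12 and 14, so General Y's minimax is 12. These differ, so the equilibrium is in mixed strategies.
Let General Y play defend A with probability q. General X is indifferent when −4q + 14(1−q) = 12q + 7(1−q), giving q = 7/23.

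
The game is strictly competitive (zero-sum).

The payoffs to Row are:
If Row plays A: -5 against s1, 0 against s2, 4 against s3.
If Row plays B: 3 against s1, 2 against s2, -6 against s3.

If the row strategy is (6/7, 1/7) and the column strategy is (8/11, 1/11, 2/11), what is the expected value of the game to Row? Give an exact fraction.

-178/77

Against (8/11, 1/11, 2/11), each row's expected payoff is A: -32/11; B: 14/11.
Taking the (6/7, 1/7)-weighted average: (6/7)·(-32/11) + (1/7)·(14/11) = -178/77.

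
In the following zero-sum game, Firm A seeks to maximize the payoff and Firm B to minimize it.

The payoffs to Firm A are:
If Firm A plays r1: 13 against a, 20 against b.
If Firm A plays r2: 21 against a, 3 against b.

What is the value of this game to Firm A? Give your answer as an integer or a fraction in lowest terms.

Row minima are 13 and 3, so Firm A's maximin is 13; column maxima are 21 and 20, so Firm B's minimax is 20. These differ, so the equilibrium is in mixed strategies.
Let Firm A play r1 with probability p. Firm B is indifferent when 13p + 21(1−p) = 20p + 3(1−p), giving p = 18/25.
Let Firm B play a with probability q. Firm A is indifferent when 13q + 20(1−q) = 21q + 3(1−q), giving q = 17/25.
The value is 13·(17/25) + (20)·(8/25) = 381/25.

381/25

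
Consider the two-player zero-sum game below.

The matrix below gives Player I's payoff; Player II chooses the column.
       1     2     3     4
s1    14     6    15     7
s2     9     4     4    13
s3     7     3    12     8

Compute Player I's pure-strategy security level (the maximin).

The worst-case payoff for each row is s1: 6, s2: 4, s3: 3.
The best of these is 6.

6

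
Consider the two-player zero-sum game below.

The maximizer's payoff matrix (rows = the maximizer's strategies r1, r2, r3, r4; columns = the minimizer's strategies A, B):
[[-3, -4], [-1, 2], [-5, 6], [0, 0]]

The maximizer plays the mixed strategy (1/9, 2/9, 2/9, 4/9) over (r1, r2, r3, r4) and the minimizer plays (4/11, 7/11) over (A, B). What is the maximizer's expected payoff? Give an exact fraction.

Against (4/11, 7/11), each row's expected payoff is r1: -40/11; r2: 10/11; r3: 2; r4: 0.
Taking the (1/9, 2/9, 2/9, 4/9)-weighted average: (1/9)·(-40/11) + (2/9)·(10/11) + (2/9)·(2) + (4/9)·(0) = 8/33.

8/33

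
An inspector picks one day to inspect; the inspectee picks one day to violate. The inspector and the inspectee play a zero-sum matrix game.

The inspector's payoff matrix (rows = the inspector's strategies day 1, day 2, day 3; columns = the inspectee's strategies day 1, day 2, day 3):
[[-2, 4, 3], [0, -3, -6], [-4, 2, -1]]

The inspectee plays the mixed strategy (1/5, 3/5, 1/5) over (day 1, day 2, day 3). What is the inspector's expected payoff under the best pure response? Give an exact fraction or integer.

day 1: (-2)·(1/5) + (4)·(3/5) + (3)·(1/5) = 13/5.
day 2: (0)·(1/5) + (-3)·(3/5) + (-6)·(1/5) = -3.
day 3: (-4)·(1/5) + (2)·(3/5) + (-1)·(1/5) = 1/5.
The best pure response is day 1 with expected payoff 13/5.

13/5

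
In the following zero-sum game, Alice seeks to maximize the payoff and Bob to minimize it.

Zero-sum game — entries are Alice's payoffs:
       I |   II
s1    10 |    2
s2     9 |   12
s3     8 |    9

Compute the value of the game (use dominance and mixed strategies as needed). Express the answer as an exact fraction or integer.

Row s3 is strictly dominated by row s2, so Alice never plays it.
The remaining 2×2 game on (s1, s2) × (I, II) has no saddle point. Let Alice play s1 with probability p; indifference gives 10p + 9(1−p) = 2p + 12(1−p), so p = 3/11.
Similarly Bob's optimal q on I is 10/11, and the value is 10·(10/11) + (2)·(1/11) = 102/11.

102/11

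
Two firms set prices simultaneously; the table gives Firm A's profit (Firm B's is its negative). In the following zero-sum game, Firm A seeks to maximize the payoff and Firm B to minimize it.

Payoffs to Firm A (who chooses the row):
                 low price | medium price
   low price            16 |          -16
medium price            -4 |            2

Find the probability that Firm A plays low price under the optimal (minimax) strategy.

3/19

Row minima are -16 and -4, so Firm A's maximin is -4; column maxima are 16 and 2, so Firm B's minimax is 2. These differ, so the equilibrium is in mixed strategies.
Let Firm A play low price with probability p. Firm B is indifferent when 16p − 4(1−p) = −16p + 2(1−p), giving p = 3/19.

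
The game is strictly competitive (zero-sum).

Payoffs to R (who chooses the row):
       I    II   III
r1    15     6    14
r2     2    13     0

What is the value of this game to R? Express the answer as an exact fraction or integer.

Column I is strictly dominated by III for C (it gives R more in every row).
The remaining 2×2 game on (r1, r2) × (II, III) has no saddle point. Let R play r1 with probability p; indifference gives 6p + 13(1−p) = 14p, so p = 13/21.
Similarly C's optimal q on II is 2/3, and the value is 6·(2/3) + (14)·(1/3) = 26/3.

26/3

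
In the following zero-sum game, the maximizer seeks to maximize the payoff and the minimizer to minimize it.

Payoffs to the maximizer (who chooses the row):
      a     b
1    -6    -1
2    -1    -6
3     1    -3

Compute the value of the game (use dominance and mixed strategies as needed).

Row 2 is strictly dominated by row 3, so the maximizer never plays it.
The remaining 2×2 game on (1, 3) × (a, b) has no saddle point. Let the maximizer play 1 with probability p; indifference gives −6p + (1−p) = −p − 3(1−p), so p = 4/9.
Similarly the minimizer's optimal q on a is 2/9, and the value is -6·(2/9) + (-1)·(7/9) = -19/9.

-19/9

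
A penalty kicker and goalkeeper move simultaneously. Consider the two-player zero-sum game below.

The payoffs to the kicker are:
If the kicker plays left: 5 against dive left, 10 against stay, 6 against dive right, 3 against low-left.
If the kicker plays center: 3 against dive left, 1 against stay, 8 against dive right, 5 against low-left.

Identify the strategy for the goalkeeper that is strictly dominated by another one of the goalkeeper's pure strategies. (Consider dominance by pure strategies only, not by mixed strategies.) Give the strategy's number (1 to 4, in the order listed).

The goalkeeper prefers columns that give the kicker less. Compare dive right with dive left: 5 < 6, 3 < 8.
So dive left strictly dominates dive right for the goalkeeper; dive right is strictly dominated.

3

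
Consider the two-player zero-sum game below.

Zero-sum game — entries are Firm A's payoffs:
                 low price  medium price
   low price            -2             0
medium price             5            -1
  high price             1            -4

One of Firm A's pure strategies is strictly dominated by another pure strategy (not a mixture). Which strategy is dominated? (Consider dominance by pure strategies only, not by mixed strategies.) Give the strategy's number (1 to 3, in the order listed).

Compare high price with medium price: 5 > 1, -1 > -4.
So medium price strictly dominates high price for Firm A; high price is strictly dominated.

3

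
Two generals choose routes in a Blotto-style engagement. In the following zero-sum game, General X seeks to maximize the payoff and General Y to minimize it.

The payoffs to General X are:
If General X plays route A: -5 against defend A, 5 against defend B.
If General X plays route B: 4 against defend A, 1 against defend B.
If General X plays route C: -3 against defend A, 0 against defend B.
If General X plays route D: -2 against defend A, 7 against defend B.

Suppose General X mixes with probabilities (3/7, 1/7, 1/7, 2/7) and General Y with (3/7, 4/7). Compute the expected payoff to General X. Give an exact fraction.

Against (3/7, 4/7), each row's expected payoff is route A: 5/7; route B: 16/7; route C: -9/7; route D: 22/7.
Taking the (3/7, 1/7, 1/7, 2/7)-weighted average: (3/7)·(5/7) + (1/7)·(16/7) + (1/7)·(-9/7) + (2/7)·(22/7) = 66/49.

66/49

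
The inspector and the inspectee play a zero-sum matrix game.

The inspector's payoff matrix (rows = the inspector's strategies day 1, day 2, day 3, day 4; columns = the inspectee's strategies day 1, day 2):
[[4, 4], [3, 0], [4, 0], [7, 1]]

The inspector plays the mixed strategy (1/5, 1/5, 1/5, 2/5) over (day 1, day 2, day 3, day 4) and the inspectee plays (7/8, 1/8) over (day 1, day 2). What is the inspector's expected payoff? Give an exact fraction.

181/40

Against (7/8, 1/8), each row's expected payoff is day 1: 4; day 2: 21/8; day 3: 7/2; day 4: 25/4.
Taking the (1/5, 1/5, 1/5, 2/5)-weighted average: (1/5)·(4) + (1/5)·(21/8) + (1/5)·(7/2) + (2/5)·(25/4) = 181/40.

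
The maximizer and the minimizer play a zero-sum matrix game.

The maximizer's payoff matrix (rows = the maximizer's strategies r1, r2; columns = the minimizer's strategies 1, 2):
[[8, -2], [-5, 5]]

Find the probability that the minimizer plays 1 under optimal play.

Row minima are -2 and -5, so the maximizer's maximin is -2; column maxima are 8 and 5, so the minimizer's minimax is 5. These differ, so the equilibrium is in mixed strategies.
Let the minimizer play 1 with probability q. The maximizer is indifferent when 8q − 2(1−q) = −5q + 5(1−q), giving q = 7/20.

7/20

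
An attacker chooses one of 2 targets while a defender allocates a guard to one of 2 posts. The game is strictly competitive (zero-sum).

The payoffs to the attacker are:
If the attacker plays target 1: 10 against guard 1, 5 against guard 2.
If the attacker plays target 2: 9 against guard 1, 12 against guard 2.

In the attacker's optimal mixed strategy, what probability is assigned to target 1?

3/8

Row minima are 5 and 9, so the attacker's maximin is 9; column maxima are 10 and 12, so the defender's minimax is 10. These differ, so the equilibrium is in mixed strategies.
Let the attacker play target 1 with probability p. The defender is indifferent when 10p + 9(1−p) = 5p + 12(1−p), giving p = 3/8.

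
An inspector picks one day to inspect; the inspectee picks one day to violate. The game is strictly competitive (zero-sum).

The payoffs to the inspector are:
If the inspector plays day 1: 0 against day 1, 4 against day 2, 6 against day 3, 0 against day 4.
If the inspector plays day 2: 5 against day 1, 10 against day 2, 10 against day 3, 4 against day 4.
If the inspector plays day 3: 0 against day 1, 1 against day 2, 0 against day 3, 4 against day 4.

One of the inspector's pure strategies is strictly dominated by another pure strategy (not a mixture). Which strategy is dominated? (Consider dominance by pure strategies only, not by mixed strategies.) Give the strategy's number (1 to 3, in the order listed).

Compare day 1 with day 2: 5 > 0, 10 > 4, 10 > 6, 4 > 0.
So day 2 strictly dominates day 1 for the inspector; day 1 is strictly dominated.

1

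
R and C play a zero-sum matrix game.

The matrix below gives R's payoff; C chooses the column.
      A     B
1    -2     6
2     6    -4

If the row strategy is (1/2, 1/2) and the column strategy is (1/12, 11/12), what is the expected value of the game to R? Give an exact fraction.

13/12

Against (1/12, 11/12), each row's expected payoff is 1: 16/3; 2: -19/6.
Taking the (1/2, 1/2)-weighted average: (1/2)·(16/3) + (1/2)·(-19/6) = 13/12.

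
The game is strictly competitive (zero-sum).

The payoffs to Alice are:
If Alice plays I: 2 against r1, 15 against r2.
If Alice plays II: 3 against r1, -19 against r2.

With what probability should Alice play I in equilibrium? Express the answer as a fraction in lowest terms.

Row minima are 2 and -19, so Alice's maximin is 2; column maxima are 3 and 15, so Bob's minimax is 3. These differ, so the equilibrium is in mixed strategies.
Let Alice play I with probability p. Bob is indifferent when 2p + 3(1−p) = 15p − 19(1−p), giving p = 22/35.

22/35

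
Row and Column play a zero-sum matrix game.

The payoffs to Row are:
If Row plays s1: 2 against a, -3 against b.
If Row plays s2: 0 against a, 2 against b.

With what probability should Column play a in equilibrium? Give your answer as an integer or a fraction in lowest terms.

5/7

Row minima are -3 and 0, so Row's maximin is 0; column maxima are 2 and 2, so Column's minimax is 2. These differ, so the equilibrium is in mixed strategies.
Let Column play a with probability q. Row is indifferent when 2q − 3(1−q) = 2(1−q), giving q = 5/7.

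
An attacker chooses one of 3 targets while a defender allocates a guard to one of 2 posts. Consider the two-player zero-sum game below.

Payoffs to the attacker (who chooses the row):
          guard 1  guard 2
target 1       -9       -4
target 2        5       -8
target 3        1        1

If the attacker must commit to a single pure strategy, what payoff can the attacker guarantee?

1

The worst-case payoff for each row is target 1: -9, target 2: -8, target 3: 1.
The best of these is 1.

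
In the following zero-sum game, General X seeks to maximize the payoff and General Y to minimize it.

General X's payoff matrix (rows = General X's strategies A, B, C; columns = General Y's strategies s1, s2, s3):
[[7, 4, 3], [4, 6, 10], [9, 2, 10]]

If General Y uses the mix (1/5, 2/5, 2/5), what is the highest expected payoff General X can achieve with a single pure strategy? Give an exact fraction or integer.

36/5

A: (7)·(1/5) + (4)·(2/5) + (3)·(2/5) = 21/5.
B: (4)·(1/5) + (6)·(2/5) + (10)·(2/5) = 36/5.
C: (9)·(1/5) + (2)·(2/5) + (10)·(2/5) = 33/5.
The best pure response is B with expected payoff 36/5.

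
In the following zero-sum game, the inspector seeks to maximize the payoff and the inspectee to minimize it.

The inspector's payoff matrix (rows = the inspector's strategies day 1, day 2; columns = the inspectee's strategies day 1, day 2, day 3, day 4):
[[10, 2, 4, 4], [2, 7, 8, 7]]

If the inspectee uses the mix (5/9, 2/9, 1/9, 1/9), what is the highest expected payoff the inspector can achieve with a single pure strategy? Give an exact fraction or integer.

day 1: (10)·(5/9) + (2)·(2/9) + (4)·(1/9) + (4)·(1/9) = 62/9.
day 2: (2)·(5/9) + (7)·(2/9) + (8)·(1/9) + (7)·(1/9) = 13/3.
The best pure response is day 1 with expected payoff 62/9.

62/9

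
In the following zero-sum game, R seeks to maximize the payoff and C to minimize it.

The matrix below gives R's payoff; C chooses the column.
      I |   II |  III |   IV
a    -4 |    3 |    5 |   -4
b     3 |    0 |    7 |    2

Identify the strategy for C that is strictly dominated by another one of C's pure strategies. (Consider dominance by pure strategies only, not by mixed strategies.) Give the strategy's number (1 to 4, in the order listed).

3

C prefers columns that give R less. Compare III with I: -4 < 5, 3 < 7.
So I strictly dominates III for C; III is strictly dominated.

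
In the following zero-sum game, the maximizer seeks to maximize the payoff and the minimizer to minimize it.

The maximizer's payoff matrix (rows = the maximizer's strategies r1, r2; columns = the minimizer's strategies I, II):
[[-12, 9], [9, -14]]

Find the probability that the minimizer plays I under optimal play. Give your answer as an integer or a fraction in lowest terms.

Row minima are -12 and -14, so the maximizer's maximin is -12; column maxima are 9 and 9, so the minimizer's minimax is 9. These differ, so the equilibrium is in mixed strategies.
Let the minimizer play I with probability q. The maximizer is indifferent when −12q + 9(1−q) = 9q − 14(1−q), giving q = 23/44.

23/44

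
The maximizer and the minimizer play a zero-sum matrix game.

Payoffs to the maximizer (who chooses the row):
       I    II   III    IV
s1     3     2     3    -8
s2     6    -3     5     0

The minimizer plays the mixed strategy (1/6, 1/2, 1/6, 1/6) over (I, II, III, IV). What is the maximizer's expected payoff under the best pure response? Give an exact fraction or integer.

s1: (3)·(1/6) + (2)·(1/2) + (3)·(1/6) + (-8)·(1/6) = 2/3.
s2: (6)·(1/6) + (-3)·(1/2) + (5)·(1/6) + (0)·(1/6) = 1/3.
The best pure response is s1 with expected payoff 2/3.

2/3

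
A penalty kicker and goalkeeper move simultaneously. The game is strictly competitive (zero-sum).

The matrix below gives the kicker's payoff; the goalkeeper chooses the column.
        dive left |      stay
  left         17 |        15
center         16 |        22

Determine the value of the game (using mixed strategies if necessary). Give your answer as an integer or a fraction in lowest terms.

67/4

Row minima are 15 and 16, so the kicker's maximin is 16; column maxima are 17 and 22, so the goalkeeper's minimax is 17. These differ, so the equilibrium is in mixed strategies.
Let the kicker play left with probability p. The goalkeeper is indifferent when 17p + 16(1−p) = 15p + 22(1−p), giving p = 3/4.
Let the goalkeeper play dive left with probability q. The kicker is indifferent when 17q + 15(1−q) = 16q + 22(1−q), giving q = 7/8.
The value is 17·(7/8) + (15)·(1/8) = 67/4.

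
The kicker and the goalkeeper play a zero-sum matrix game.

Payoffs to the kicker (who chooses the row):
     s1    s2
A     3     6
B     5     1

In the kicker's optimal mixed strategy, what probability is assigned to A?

4/7

Row minima are 3 and 1, so the kicker's maximin is 3; column maxima are 5 and 6, so the goalkeeper's minimax is 5. These differ, so the equilibrium is in mixed strategies.
Let the kicker play A with probability p. The goalkeeper is indifferent when 3p + 5(1−p) = 6p + (1−p), giving p = 4/7.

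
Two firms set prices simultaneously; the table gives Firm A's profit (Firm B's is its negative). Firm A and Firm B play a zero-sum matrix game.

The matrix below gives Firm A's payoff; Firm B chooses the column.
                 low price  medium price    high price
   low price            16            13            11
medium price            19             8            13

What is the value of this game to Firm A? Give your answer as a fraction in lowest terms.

81/7

Column low price is strictly dominated by high price for Firm B (it gives Firm A more in every row).
The remaining 2×2 game on (low price, medium price) × (medium price, high price) has no saddle point. Let Firm A play low price with probability p; indifference gives 13p + 8(1−p) = 11p + 13(1−p), so p = 5/7.
Similarly Firm B's optimal q on medium price is 2/7, and the value is 13·(2/7) + (11)·(5/7) = 81/7.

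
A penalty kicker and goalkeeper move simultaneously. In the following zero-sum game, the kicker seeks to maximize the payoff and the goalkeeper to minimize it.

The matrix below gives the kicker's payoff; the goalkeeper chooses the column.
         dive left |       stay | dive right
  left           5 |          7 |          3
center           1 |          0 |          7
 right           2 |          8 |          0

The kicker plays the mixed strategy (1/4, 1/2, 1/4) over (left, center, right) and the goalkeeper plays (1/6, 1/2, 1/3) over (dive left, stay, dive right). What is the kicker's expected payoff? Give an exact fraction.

11/3

Against (1/6, 1/2, 1/3), each row's expected payoff is left: 16/3; center: 5/2; right: 13/3.
Taking the (1/4, 1/2, 1/4)-weighted average: (1/4)·(16/3) + (1/2)·(5/2) + (1/4)·(13/3) = 11/3.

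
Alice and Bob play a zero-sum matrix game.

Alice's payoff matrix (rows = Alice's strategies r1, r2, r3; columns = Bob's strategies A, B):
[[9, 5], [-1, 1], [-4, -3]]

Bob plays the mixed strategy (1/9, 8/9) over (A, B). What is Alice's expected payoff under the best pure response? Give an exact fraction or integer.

49/9

r1: (9)·(1/9) + (5)·(8/9) = 49/9.
r2: (-1)·(1/9) + (1)·(8/9) = 7/9.
r3: (-4)·(1/9) + (-3)·(8/9) = -28/9.
The best pure response is r1 with expected payoff 49/9.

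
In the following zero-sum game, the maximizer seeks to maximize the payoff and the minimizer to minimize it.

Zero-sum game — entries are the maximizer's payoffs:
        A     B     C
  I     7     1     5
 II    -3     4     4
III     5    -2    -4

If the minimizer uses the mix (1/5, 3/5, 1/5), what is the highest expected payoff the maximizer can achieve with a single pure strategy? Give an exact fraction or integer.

I: (7)·(1/5) + (1)·(3/5) + (5)·(1/5) = 3.
II: (-3)·(1/5) + (4)·(3/5) + (4)·(1/5) = 13/5.
III: (5)·(1/5) + (-2)·(3/5) + (-4)·(1/5) = -1.
The best pure response is I with expected payoff 3.

3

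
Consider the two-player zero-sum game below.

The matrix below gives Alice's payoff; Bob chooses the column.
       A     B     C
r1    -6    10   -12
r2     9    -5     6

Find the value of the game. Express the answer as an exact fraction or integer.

Column A is strictly dominated by C for Bob (it gives Alice more in every row).
The remaining 2×2 game on (r1, r2) × (B, C) has no saddle point. Let Alice play r1 with probability p; indifference gives 10p − 5(1−p) = −12p + 6(1−p), so p = 1/3.
Similarly Bob's optimal q on B is 6/11, and the value is 10·(6/11) + (-12)·(5/11) = 0.

0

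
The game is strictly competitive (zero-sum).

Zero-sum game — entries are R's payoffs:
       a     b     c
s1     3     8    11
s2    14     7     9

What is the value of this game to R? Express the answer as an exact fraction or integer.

Column c is strictly dominated by b for C (it gives R more in every row).
The remaining 2×2 game on (s1, s2) × (a, b) has no saddle point. Let R play s1 with probability p; indifference gives 3p + 14(1−p) = 8p + 7(1−p), so p = 7/12.
Similarly C's optimal q on a is 1/12, and the value is 3·(1/12) + (8)·(11/12) = 91/12.

91/12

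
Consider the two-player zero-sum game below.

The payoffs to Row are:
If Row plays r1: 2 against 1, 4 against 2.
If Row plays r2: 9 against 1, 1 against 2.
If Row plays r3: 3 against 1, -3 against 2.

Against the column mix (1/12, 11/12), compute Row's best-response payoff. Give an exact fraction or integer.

r1: (2)·(1/12) + (4)·(11/12) = 23/6.
r2: (9)·(1/12) + (1)·(11/12) = 5/3.
r3: (3)·(1/12) + (-3)·(11/12) = -5/2.
The best pure response is r1 with expected payoff 23/6.

23/6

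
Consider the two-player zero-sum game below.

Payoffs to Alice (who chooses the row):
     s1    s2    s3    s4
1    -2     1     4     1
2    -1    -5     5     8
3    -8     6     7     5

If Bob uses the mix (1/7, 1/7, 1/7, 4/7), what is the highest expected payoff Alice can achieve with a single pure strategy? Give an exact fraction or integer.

31/7

1: (-2)·(1/7) + (1)·(1/7) + (4)·(1/7) + (1)·(4/7) = 1.
2: (-1)·(1/7) + (-5)·(1/7) + (5)·(1/7) + (8)·(4/7) = 31/7.
3: (-8)·(1/7) + (6)·(1/7) + (7)·(1/7) + (5)·(4/7) = 25/7.
The best pure response is 2 with expected payoff 31/7.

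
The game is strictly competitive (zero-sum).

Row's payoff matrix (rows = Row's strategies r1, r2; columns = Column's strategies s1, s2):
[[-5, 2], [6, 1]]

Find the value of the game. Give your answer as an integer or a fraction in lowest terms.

17/12

Row minima are -5 and 1, so Row's maximin is 1; column maxima are 6 and 2, so Column's minimax is 2. These differ, so the equilibrium is in mixed strategies.
Let Row play r1 with probability p. Column is indifferent when −5p + 6(1−p) = 2p + (1−p), giving p = 5/12.
Let Column play s1 with probability q. Row is indifferent when −5q + 2(1−q) = 6q + (1−q), giving q = 1/12.
The value is -5·(1/12) + (2)·(11/12) = 17/12.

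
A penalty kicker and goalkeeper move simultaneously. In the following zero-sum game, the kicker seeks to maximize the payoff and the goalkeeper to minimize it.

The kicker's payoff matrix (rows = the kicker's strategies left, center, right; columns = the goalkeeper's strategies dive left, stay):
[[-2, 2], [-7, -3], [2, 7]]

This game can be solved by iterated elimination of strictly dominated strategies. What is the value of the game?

Column stay is strictly dominated by dive left for the goalkeeper (-2<2, -7<-3, 2<7); eliminate stay.
Row left is strictly dominated by row right (2>-2); eliminate left.
Row center is strictly dominated by row right (2>-7); eliminate center.
Only (right, dive left) remains, with payoff 2.

2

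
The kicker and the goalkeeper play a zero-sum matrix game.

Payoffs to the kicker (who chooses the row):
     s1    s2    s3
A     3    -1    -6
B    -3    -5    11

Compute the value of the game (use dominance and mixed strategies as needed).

-41/21

Column s1 is strictly dominated by s2 for the goalkeeper (it gives the kicker more in every row).
The remaining 2×2 game on (A, B) × (s2, s3) has no saddle point. Let the kicker play A with probability p; indifference gives −p − 5(1−p) = −6p + 11(1−p), so p = 16/21.
Similarly the goalkeeper's optimal q on s2 is 17/21, and the value is -1·(17/21) + (-6)·(4/21) = -41/21.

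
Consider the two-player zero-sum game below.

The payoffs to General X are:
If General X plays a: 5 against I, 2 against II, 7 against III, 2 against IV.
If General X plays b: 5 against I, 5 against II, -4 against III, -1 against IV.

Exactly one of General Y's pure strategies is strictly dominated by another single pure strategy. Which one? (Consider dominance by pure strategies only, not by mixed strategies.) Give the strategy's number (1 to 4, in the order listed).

General Y prefers columns that give General X less. Compare I with IV: 2 < 5, -1 < 5.
So IV strictly dominates I for General Y; I is strictly dominated.

1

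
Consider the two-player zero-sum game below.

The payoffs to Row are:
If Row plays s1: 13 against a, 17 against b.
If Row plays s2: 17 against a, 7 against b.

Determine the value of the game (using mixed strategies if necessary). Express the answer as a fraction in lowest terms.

Row minima are 13 and 7, so Row's maximin is 13; column maxima are 17 and 17, so Column's minimax is 17. These differ, so the equilibrium is in mixed strategies.
Let Row play s1 with probability p. Column is indifferent when 13p + 17(1−p) = 17p + 7(1−p), giving p = 5/7.
Let Column play a with probability q. Row is indifferent when 13q + 17(1−q) = 17q + 7(1−q), giving q = 5/7.
The value is 13·(5/7) + (17)·(2/7) = 99/7.

99/7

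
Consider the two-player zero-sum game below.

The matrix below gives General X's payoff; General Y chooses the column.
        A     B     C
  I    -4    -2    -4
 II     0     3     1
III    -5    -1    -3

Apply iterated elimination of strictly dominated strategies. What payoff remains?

Row I is strictly dominated by row II (0>-4, 3>-2, 1>-4); eliminate I.
Row III is strictly dominated by row II (0>-5, 3>-1, 1>-3); eliminate III.
Column C is strictly dominated by A for General Y (0<1); eliminate C.
Column B is strictly dominated by A for General Y (0<3); eliminate B.
Only (II, A) remains, with payoff 0.

0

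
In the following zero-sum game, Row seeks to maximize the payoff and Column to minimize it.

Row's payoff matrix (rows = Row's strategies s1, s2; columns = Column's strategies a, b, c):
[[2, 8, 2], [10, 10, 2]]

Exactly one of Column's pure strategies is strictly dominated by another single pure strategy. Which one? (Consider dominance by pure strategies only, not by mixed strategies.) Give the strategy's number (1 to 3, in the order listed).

2

Column prefers columns that give Row less. Compare b with c: 2 < 8, 2 < 10.
So c strictly dominates b for Column; b is strictly dominated.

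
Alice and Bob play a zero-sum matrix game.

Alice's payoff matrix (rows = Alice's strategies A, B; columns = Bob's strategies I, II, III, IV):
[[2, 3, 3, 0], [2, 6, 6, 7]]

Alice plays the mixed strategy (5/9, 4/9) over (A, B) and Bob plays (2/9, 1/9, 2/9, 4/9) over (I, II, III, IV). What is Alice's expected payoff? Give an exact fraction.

Against (2/9, 1/9, 2/9, 4/9), each row's expected payoff is A: 13/9; B: 50/9.
Taking the (5/9, 4/9)-weighted average: (5/9)·(13/9) + (4/9)·(50/9) = 265/81.

265/81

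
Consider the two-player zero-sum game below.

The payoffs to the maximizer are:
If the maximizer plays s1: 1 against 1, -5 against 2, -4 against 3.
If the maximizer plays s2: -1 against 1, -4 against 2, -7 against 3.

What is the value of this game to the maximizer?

Column 1 is strictly dominated by 2 for the minimizer (it gives the maximizer more in every row).
The remaining 2×2 game on (s1, s2) × (2, 3) has no saddle point. Let the maximizer play s1 with probability p; indifference gives −5p − 4(1−p) = −4p − 7(1−p), so p = 3/4.
Similarly the minimizer's optimal q on 2 is 3/4, and the value is -5·(3/4) + (-4)·(1/4) = -19/4.

-19/4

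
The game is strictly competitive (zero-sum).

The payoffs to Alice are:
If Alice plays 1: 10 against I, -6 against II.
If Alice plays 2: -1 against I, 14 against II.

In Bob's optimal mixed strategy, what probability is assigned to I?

20/31

Row minima are -6 and -1, so Alice's maximin is -1; column maxima are 10 and 14, so Bob's minimax is 10. These differ, so the equilibrium is in mixed strategies.
Let Bob play I with probability q. Alice is indifferent when 10q − 6(1−q) = −q + 14(1−q), giving q = 20/31.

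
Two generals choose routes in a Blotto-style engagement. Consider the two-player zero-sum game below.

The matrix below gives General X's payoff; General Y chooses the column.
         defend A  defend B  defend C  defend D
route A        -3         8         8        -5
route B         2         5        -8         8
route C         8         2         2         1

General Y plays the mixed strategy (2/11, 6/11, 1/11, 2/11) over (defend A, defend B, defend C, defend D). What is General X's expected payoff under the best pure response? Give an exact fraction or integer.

42/11

route A: (-3)·(2/11) + (8)·(6/11) + (8)·(1/11) + (-5)·(2/11) = 40/11.
route B: (2)·(2/11) + (5)·(6/11) + (-8)·(1/11) + (8)·(2/11) = 42/11.
route C: (8)·(2/11) + (2)·(6/11) + (2)·(1/11) + (1)·(2/11) = 32/11.
The best pure response is route B with expected payoff 42/11.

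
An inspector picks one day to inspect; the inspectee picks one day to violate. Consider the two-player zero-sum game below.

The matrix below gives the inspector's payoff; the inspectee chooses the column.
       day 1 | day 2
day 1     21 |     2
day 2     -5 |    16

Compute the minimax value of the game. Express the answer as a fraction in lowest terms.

Row minima are 2 and -5, so the inspector's maximin is 2; column maxima are 21 and 16, so the inspectee's minimax is 16. These differ, so the equilibrium is in mixed strategies.
Let the inspector play day 1 with probability p. The inspectee is indifferent when 21p − 5(1−p) = 2p + 16(1−p), giving p = 21/40.
Let the inspectee play day 1 with probability q. The inspector is indifferent when 21q + 2(1−q) = −5q + 16(1−q), giving q = 7/20.
The value is 21·(7/20) + (2)·(13/20) = 173/20.

173/20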